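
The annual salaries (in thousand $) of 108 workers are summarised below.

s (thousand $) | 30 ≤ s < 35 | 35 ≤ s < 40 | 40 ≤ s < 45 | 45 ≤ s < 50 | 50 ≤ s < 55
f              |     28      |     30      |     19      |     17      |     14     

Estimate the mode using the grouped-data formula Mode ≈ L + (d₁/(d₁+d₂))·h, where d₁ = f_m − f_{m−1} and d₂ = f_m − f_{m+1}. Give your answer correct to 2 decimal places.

35.77

Modal class: 35 ≤ s < 40 (highest frequency 30).
d₁ = 30 − 28 = 2, d₂ = 30 − 19 = 11
Mode ≈ 35 + (2/(2+11)) × 5 = 35 + 0.7692 = 35.7692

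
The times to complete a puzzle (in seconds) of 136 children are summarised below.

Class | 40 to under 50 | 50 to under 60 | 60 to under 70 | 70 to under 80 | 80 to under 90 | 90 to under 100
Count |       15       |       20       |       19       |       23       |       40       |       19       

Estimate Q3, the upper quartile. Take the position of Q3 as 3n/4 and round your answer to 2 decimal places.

86.25

Cumulative frequencies: 15, 35, 54, 77, 117, 136
n = 136; position = 3n/4 = 102.
This falls in the class 80 to under 90: L = 80, F = 77, f = 40, h = 10.
Upper quartile ≈ 80 + ((102 − 77) / 40) × 10 = 86.2500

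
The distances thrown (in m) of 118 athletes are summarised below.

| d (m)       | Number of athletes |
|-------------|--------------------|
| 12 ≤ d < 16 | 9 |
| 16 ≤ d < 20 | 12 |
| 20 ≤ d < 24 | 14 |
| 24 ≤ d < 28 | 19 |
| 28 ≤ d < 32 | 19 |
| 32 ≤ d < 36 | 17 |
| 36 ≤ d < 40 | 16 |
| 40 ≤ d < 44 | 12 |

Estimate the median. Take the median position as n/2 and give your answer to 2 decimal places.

Cumulative frequencies: 9, 21, 35, 54, 73, 90, 106, 118
n = 118; position = n/2 = 59.
This falls in the class 28 ≤ d < 32: L = 28, F = 54, f = 19, h = 4.
Median ≈ 28 + ((59 − 54) / 19) × 4 = 29.0526

29.05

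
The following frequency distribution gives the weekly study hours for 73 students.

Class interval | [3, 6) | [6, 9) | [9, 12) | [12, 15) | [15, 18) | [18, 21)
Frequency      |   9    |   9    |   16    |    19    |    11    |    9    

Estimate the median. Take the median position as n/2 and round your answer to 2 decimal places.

12.39

Cumulative frequencies: 9, 18, 34, 53, 64, 73
n = 73; position = n/2 = 36.5.
This falls in the class [12, 15): L = 12, F = 34, f = 19, h = 3.
Median ≈ 12 + ((36.5 − 34) / 19) × 3 = 12.3947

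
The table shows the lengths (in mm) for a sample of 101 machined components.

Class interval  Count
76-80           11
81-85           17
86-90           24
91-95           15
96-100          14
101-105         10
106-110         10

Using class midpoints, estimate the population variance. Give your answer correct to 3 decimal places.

Midpoints: 78, 83, 88, 93, 98, 103, 108
n = 101, Σfm = 9258, mean = 91.6634
Σfm² = 856814
Σf(m − x̄)² = Σfm² − (Σfm)²/n = 856814 − 9258²/101 = 8194.5545
Population variance = 8194.5545 / 101 = 81.1342

81.134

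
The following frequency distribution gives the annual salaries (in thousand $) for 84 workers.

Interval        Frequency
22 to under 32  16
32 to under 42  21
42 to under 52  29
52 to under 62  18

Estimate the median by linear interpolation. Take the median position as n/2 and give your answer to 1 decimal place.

Cumulative frequencies: 16, 37, 66, 84
n = 84; position = n/2 = 42.
This falls in the class 42 to under 52: L = 42, F = 37, f = 29, h = 10.
Median ≈ 42 + ((42 − 37) / 29) × 10 = 43.7241

43.7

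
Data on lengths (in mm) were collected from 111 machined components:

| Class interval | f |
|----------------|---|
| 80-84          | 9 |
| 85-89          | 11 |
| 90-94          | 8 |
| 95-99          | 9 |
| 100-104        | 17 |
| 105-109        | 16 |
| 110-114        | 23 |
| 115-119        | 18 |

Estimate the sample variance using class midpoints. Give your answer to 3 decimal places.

124.918

Midpoints: 82, 87, 92, 97, 102, 107, 112, 117
n = 111, Σfm = 11432, mean = 102.9910
Σfm² = 1191134
Σf(m − x̄)² = Σfm² − (Σfm)²/n = 1191134 − 11432²/111 = 13740.9910
Sample variance = 13740.9910 / 110 = 124.9181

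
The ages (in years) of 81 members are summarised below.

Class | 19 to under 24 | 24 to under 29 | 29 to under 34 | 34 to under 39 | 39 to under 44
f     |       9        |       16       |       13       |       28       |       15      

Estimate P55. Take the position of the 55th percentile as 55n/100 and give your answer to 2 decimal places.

Cumulative frequencies: 9, 25, 38, 66, 81
n = 81; position = 55n/100 = 44.55.
This falls in the class 34 to under 39: L = 34, F = 38, f = 28, h = 5.
55th percentile ≈ 34 + ((44.55 − 38) / 28) × 5 = 35.1696

35.17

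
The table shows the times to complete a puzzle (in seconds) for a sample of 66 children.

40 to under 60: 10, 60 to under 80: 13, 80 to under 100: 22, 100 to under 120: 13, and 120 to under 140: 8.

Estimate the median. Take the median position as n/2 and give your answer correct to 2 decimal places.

Cumulative frequencies: 10, 23, 45, 58, 66
n = 66; position = n/2 = 33.
This falls in the class 80 to under 100: L = 80, F = 23, f = 22, h = 20.
Median ≈ 80 + ((33 − 23) / 22) × 20 = 89.0909

89.09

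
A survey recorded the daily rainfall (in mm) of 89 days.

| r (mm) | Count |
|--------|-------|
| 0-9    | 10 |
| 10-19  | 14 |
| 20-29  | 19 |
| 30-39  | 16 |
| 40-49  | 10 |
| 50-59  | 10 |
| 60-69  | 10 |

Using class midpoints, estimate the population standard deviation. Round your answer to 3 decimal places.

18.413

Midpoints: 4.5, 14.5, 24.5, 34.5, 44.5, 54.5, 64.5
n = 89, Σfm = 2900.5, mean = 32.5899
Σfm² = 124702.25
Σf(m − x̄)² = Σfm² − (Σfm)²/n = 124702.25 − 2900.5²/89 = 30175.2809
Population variance = 30175.2809 / 89 = 339.0481
Standard deviation = √339.0481 = 18.4133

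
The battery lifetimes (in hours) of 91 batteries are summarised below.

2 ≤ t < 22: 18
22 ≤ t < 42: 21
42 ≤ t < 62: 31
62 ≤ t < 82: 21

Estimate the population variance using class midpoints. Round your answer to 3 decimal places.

438.498

Midpoints: 12, 32, 52, 72
n = 91, Σfm = 4012, mean = 44.0879
Σfm² = 216784
Σf(m − x̄)² = Σfm² − (Σfm)²/n = 216784 − 4012²/91 = 39903.2967
Population variance = 39903.2967 / 91 = 438.4978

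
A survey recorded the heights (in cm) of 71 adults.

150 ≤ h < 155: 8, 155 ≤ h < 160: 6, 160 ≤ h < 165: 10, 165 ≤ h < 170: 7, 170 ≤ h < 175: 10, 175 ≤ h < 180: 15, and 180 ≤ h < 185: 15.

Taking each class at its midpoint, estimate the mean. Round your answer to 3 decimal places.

170.246

Midpoints: 152.5, 157.5, 162.5, 167.5, 172.5, 177.5, 182.5
Σfm = 8×152.5 + 6×157.5 + 10×162.5 + 7×167.5 + 10×172.5 + 15×177.5 + 15×182.5 = 12087.5
n = Σf = 71
Mean = 12087.5 / 71 = 170.2465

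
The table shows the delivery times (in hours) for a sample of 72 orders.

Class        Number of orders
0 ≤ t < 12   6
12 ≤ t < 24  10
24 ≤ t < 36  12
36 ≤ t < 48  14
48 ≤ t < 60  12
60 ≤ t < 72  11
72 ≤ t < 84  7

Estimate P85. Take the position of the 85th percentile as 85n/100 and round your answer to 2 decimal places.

Cumulative frequencies: 6, 16, 28, 42, 54, 65, 72
n = 72; position = 85n/100 = 61.2.
This falls in the class 60 ≤ t < 72: L = 60, F = 54, f = 11, h = 12.
85th percentile ≈ 60 + ((61.2 − 54) / 11) × 12 = 67.8545

67.85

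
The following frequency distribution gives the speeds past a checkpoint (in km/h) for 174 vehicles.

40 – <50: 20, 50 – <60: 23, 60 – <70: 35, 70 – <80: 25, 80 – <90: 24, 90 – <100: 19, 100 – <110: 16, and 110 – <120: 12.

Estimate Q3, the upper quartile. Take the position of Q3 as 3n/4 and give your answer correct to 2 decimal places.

Cumulative frequencies: 20, 43, 78, 103, 127, 146, 162, 174
n = 174; position = 3n/4 = 130.5.
This falls in the class 90 – <100: L = 90, F = 127, f = 19, h = 10.
Upper quartile ≈ 90 + ((130.5 − 127) / 19) × 10 = 91.8421

91.84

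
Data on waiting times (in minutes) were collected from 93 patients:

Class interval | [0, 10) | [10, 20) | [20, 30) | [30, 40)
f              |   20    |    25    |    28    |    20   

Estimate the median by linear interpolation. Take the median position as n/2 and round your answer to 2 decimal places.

20.54

Cumulative frequencies: 20, 45, 73, 93
n = 93; position = n/2 = 46.5.
This falls in the class [20, 30): L = 20, F = 45, f = 28, h = 10.
Median ≈ 20 + ((46.5 − 45) / 28) × 10 = 20.5357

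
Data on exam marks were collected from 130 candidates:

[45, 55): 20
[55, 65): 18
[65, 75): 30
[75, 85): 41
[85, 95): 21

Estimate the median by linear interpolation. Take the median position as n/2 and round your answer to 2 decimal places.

74.00

Cumulative frequencies: 20, 38, 68, 109, 130
n = 130; position = n/2 = 65.
This falls in the class [65, 75): L = 65, F = 38, f = 30, h = 10.
Median ≈ 65 + ((65 − 38) / 30) × 10 = 74.0000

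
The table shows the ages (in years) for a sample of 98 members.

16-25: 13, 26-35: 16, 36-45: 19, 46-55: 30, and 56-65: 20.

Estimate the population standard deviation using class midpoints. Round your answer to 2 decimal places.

13.17

Midpoints: 20.5, 30.5, 40.5, 50.5, 60.5
n = 98, Σfm = 4249, mean = 43.3571
Σfm² = 201224.5
Σf(m − x̄)² = Σfm² − (Σfm)²/n = 201224.5 − 4249²/98 = 17000.0000
Population variance = 17000.0000 / 98 = 173.4694
Standard deviation = √173.4694 = 13.1708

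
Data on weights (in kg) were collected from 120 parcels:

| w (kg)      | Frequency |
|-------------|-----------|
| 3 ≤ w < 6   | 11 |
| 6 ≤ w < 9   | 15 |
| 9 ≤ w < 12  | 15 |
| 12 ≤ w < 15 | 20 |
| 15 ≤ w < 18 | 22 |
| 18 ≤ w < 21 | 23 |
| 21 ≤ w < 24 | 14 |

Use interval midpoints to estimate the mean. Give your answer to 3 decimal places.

14.300

Midpoints: 4.5, 7.5, 10.5, 13.5, 16.5, 19.5, 22.5
Σfm = 11×4.5 + 15×7.5 + 15×10.5 + 20×13.5 + 22×16.5 + 23×19.5 + 14×22.5 = 1716
n = Σf = 120
Mean = 1716 / 120 = 14.3000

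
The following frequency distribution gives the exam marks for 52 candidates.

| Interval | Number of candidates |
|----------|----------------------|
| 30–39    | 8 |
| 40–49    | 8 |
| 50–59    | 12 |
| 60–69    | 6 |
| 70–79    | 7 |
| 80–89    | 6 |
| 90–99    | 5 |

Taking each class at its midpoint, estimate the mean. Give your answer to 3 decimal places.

61.038

Midpoints: 34.5, 44.5, 54.5, 64.5, 74.5, 84.5, 94.5
Σfm = 8×34.5 + 8×44.5 + 12×54.5 + 6×64.5 + 7×74.5 + 6×84.5 + 5×94.5 = 3174
n = Σf = 52
Mean = 3174 / 52 = 61.0385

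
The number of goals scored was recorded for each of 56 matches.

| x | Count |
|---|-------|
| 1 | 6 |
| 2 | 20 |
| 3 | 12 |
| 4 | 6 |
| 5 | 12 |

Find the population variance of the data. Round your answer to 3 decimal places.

Values: 1, 2, 3, 4, 5
n = 56, Σfx = 166, mean = 2.9643
Σfx² = 590
Σf(x − x̄)² = Σfx² − (Σfx)²/n = 590 − 166²/56 = 97.9286
Population variance = 97.9286 / 56 = 1.7487

1.749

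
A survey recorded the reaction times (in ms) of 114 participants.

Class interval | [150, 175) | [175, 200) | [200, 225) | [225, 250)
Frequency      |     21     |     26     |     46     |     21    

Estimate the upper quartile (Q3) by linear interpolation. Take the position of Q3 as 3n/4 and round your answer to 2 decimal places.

220.92

Cumulative frequencies: 21, 47, 93, 114
n = 114; position = 3n/4 = 85.5.
This falls in the class [200, 225): L = 200, F = 47, f = 46, h = 25.
Upper quartile ≈ 200 + ((85.5 − 47) / 46) × 25 = 220.9239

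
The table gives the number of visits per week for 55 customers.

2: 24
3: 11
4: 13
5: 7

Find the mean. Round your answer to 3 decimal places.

3.055

Values: 2, 3, 4, 5
Σfx = 24×2 + 11×3 + 13×4 + 7×5 = 168
n = Σf = 55
Mean = 168 / 55 = 3.0545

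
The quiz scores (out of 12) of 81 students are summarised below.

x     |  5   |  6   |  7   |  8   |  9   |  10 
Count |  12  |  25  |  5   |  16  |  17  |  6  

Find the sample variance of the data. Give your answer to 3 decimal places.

Values: 5, 6, 7, 8, 9, 10
n = 81, Σfx = 586, mean = 7.2346
Σfx² = 4446
Σf(x − x̄)² = Σfx² − (Σfx)²/n = 4446 − 586²/81 = 206.5432
Sample variance = 206.5432 / 80 = 2.5818

2.582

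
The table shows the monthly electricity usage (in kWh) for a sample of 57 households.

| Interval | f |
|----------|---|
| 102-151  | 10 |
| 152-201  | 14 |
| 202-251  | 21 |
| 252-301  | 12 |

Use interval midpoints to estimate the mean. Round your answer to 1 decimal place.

Midpoints: 126.5, 176.5, 226.5, 276.5
Σfm = 10×126.5 + 14×176.5 + 21×226.5 + 12×276.5 = 11810.5
n = Σf = 57
Mean = 11810.5 / 57 = 207.2018

207.2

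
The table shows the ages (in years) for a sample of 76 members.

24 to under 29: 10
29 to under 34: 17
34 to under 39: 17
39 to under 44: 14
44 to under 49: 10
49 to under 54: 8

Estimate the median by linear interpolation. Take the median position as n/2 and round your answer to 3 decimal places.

37.235

Cumulative frequencies: 10, 27, 44, 58, 68, 76
n = 76; position = n/2 = 38.
This falls in the class 34 to under 39: L = 34, F = 27, f = 17, h = 5.
Median ≈ 34 + ((38 − 27) / 17) × 5 = 37.2353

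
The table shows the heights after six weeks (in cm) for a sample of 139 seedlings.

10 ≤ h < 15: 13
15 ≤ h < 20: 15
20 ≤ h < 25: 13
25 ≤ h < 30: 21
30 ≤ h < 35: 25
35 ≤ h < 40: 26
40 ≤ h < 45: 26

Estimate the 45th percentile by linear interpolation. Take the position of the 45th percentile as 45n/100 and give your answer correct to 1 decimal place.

30.1

Cumulative frequencies: 13, 28, 41, 62, 87, 113, 139
n = 139; position = 45n/100 = 62.55.
This falls in the class 30 ≤ h < 35: L = 30, F = 62, f = 25, h = 5.
45th percentile ≈ 30 + ((62.55 − 62) / 25) × 5 = 30.1100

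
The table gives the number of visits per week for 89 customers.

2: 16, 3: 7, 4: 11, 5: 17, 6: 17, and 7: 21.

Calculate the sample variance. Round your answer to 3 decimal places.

3.202

Values: 2, 3, 4, 5, 6, 7
n = 89, Σfx = 431, mean = 4.8427
Σfx² = 2369
Σf(x − x̄)² = Σfx² − (Σfx)²/n = 2369 − 431²/89 = 281.7978
Sample variance = 281.7978 / 88 = 3.2022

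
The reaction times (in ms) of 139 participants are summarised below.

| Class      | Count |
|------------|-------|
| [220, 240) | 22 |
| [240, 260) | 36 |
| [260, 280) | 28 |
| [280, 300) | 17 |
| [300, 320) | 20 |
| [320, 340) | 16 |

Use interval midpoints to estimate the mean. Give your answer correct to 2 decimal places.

Midpoints: 230, 250, 270, 290, 310, 330
Σfm = 22×230 + 36×250 + 28×270 + 17×290 + 20×310 + 16×330 = 38030
n = Σf = 139
Mean = 38030 / 139 = 273.5971

273.60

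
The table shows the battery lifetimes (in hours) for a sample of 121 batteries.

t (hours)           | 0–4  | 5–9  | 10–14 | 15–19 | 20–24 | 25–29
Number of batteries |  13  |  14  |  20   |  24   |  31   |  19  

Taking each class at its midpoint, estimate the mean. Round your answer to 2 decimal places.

Midpoints: 2, 7, 12, 17, 22, 27
Σfm = 13×2 + 14×7 + 20×12 + 24×17 + 31×22 + 19×27 = 1967
n = Σf = 121
Mean = 1967 / 121 = 16.2562

16.26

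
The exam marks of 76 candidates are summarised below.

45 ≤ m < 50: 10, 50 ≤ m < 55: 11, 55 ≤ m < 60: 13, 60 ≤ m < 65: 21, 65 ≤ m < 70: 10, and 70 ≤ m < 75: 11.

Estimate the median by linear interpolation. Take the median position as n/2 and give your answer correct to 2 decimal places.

60.95

Cumulative frequencies: 10, 21, 34, 55, 65, 76
n = 76; position = n/2 = 38.
This falls in the class 60 ≤ m < 65: L = 60, F = 34, f = 21, h = 5.
Median ≈ 60 + ((38 − 34) / 21) × 5 = 60.9524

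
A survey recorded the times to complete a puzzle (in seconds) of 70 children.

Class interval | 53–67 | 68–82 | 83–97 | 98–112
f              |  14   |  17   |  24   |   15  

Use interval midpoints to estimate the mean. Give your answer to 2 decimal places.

Midpoints: 60, 75, 90, 105
Σfm = 14×60 + 17×75 + 24×90 + 15×105 = 5850
n = Σf = 70
Mean = 5850 / 70 = 83.5714

83.57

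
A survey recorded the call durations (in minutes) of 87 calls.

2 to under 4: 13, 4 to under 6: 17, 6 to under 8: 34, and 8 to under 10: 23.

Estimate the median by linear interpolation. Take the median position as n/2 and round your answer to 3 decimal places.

Cumulative frequencies: 13, 30, 64, 87
n = 87; position = n/2 = 43.5.
This falls in the class 6 to under 8: L = 6, F = 30, f = 34, h = 2.
Median ≈ 6 + ((43.5 − 30) / 34) × 2 = 6.7941

6.794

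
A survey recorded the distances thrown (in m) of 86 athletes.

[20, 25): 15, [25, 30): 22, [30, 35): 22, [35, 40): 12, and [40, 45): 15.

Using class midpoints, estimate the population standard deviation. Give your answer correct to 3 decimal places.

6.666

Midpoints: 22.5, 27.5, 32.5, 37.5, 42.5
n = 86, Σfm = 2745, mean = 31.9186
Σfm² = 91437.5
Σf(m − x̄)² = Σfm² − (Σfm)²/n = 91437.5 − 2745²/86 = 3820.9302
Population variance = 3820.9302 / 86 = 44.4294
Standard deviation = √44.4294 = 6.6655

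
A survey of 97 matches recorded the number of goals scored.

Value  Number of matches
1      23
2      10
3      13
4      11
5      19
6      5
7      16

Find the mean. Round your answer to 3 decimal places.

Values: 1, 2, 3, 4, 5, 6, 7
Σfx = 23×1 + 10×2 + 13×3 + 11×4 + 19×5 + 5×6 + 16×7 = 363
n = Σf = 97
Mean = 363 / 97 = 3.7423

3.742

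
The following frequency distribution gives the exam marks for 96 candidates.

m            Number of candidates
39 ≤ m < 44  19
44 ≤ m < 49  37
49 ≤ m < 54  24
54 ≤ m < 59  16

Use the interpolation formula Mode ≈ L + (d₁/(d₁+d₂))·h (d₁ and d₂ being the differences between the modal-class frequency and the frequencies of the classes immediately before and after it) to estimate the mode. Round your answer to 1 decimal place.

Modal class: 44 ≤ m < 49 (highest frequency 37).
d₁ = 37 − 19 = 18, d₂ = 37 − 24 = 13
Mode ≈ 44 + (18/(18+13)) × 5 = 44 + 2.9032 = 46.9032

46.9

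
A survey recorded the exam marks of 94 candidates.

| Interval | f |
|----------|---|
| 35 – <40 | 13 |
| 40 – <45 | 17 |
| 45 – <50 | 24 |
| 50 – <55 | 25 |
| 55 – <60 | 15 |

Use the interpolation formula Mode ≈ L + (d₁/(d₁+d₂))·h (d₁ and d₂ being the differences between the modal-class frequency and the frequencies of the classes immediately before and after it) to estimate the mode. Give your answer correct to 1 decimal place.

50.5

Modal class: 50 – <55 (highest frequency 25).
d₁ = 25 − 24 = 1, d₂ = 25 − 15 = 10
Mode ≈ 50 + (1/(1+10)) × 5 = 50 + 0.4545 = 50.4545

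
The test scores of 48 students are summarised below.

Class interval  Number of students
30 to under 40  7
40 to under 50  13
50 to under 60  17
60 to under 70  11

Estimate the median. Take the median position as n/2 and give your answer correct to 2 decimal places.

52.35

Cumulative frequencies: 7, 20, 37, 48
n = 48; position = n/2 = 24.
This falls in the class 50 to under 60: L = 50, F = 20, f = 17, h = 10.
Median ≈ 50 + ((24 − 20) / 17) × 10 = 52.3529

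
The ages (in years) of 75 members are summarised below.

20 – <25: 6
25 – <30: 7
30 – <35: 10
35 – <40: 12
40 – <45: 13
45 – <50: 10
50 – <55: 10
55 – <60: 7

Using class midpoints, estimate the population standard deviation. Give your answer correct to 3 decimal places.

Midpoints: 22.5, 27.5, 32.5, 37.5, 42.5, 47.5, 52.5, 57.5
n = 75, Σfm = 3057.5, mean = 40.7667
Σfm² = 132518.75
Σf(m − x̄)² = Σfm² − (Σfm)²/n = 132518.75 − 3057.5²/75 = 7874.6667
Population variance = 7874.6667 / 75 = 104.9956
Standard deviation = √104.9956 = 10.2467

10.247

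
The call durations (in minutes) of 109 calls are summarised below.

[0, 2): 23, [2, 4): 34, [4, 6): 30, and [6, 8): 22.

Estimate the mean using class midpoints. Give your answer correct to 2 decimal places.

Midpoints: 1, 3, 5, 7
Σfm = 23×1 + 34×3 + 30×5 + 22×7 = 429
n = Σf = 109
Mean = 429 / 109 = 3.9358

3.94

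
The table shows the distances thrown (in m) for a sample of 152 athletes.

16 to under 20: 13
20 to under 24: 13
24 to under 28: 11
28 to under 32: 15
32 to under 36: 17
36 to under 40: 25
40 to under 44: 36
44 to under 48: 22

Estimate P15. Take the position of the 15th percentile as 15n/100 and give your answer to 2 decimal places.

Cumulative frequencies: 13, 26, 37, 52, 69, 94, 130, 152
n = 152; position = 15n/100 = 22.8.
This falls in the class 20 to under 24: L = 20, F = 13, f = 13, h = 4.
15th percentile ≈ 20 + ((22.8 − 13) / 13) × 4 = 23.0154

23.02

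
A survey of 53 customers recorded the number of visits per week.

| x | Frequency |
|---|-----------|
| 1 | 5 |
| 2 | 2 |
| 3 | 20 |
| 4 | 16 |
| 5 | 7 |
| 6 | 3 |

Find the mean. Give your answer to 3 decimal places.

3.509

Values: 1, 2, 3, 4, 5, 6
Σfx = 5×1 + 2×2 + 20×3 + 16×4 + 7×5 + 3×6 = 186
n = Σf = 53
Mean = 186 / 53 = 3.5094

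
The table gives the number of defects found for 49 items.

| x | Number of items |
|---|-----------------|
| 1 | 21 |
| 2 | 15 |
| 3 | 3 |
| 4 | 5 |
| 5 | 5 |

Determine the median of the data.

Cumulative frequencies: 21, 36, 39, 44, 49
n = 49, so the median is the value in position (n+1)/2 = 25.
Position 25 falls at value 2.

2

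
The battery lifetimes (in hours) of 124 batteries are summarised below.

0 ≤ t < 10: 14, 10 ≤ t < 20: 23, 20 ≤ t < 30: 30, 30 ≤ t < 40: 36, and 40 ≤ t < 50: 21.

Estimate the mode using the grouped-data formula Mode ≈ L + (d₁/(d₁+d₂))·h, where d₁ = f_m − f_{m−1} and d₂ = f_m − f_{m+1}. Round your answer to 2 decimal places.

Modal class: 30 ≤ t < 40 (highest frequency 36).
d₁ = 36 − 30 = 6, d₂ = 36 − 21 = 15
Mode ≈ 30 + (6/(6+15)) × 10 = 30 + 2.8571 = 32.8571

32.86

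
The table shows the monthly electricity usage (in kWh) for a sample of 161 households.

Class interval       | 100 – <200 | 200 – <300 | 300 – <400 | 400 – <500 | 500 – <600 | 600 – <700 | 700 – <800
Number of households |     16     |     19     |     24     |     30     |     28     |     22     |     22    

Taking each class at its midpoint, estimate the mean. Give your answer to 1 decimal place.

467.4

Midpoints: 150, 250, 350, 450, 550, 650, 750
Σfm = 16×150 + 19×250 + 24×350 + 30×450 + 28×550 + 22×650 + 22×750 = 75250
n = Σf = 161
Mean = 75250 / 161 = 467.3913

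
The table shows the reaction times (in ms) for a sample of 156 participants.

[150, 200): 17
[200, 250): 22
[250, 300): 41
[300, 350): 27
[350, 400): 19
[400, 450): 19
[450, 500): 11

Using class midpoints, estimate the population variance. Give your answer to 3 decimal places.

Midpoints: 175, 225, 275, 325, 375, 425, 475
n = 156, Σfm = 48400, mean = 310.2564
Σfm² = 16172500
Σf(m − x̄)² = Σfm² − (Σfm)²/n = 16172500 − 48400²/156 = 1156089.7436
Population variance = 1156089.7436 / 156 = 7410.8317

7410.832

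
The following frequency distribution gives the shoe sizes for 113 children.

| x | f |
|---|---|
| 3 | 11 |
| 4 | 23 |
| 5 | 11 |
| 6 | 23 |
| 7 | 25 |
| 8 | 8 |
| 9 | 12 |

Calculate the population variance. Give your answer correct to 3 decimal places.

3.235

Values: 3, 4, 5, 6, 7, 8, 9
n = 113, Σfx = 665, mean = 5.8850
Σfx² = 4279
Σf(x − x̄)² = Σfx² − (Σfx)²/n = 4279 − 665²/113 = 365.5044
Population variance = 365.5044 / 113 = 3.2346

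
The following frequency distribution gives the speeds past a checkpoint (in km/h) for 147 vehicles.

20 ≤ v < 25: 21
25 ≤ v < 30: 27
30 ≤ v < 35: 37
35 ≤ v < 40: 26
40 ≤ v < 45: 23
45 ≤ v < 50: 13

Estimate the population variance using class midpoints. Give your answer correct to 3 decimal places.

56.803

Midpoints: 22.5, 27.5, 32.5, 37.5, 42.5, 47.5
n = 147, Σfm = 4987.5, mean = 33.9286
Σfm² = 177568.75
Σf(m − x̄)² = Σfm² − (Σfm)²/n = 177568.75 − 4987.5²/147 = 8350.0000
Population variance = 8350.0000 / 147 = 56.8027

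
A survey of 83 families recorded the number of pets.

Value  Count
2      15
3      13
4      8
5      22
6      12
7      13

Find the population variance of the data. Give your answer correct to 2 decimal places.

Values: 2, 3, 4, 5, 6, 7
n = 83, Σfx = 374, mean = 4.5060
Σfx² = 1924
Σf(x − x̄)² = Σfx² − (Σfx)²/n = 1924 − 374²/83 = 238.7470
Population variance = 238.7470 / 83 = 2.8765

2.88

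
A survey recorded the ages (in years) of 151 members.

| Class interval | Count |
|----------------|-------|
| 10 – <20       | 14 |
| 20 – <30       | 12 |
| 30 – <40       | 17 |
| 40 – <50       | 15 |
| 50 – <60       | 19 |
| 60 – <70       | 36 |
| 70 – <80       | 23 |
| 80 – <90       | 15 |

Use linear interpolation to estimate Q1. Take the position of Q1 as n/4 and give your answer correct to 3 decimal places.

Cumulative frequencies: 14, 26, 43, 58, 77, 113, 136, 151
n = 151; position = n/4 = 37.75.
This falls in the class 30 – <40: L = 30, F = 26, f = 17, h = 10.
Lower quartile ≈ 30 + ((37.75 − 26) / 17) × 10 = 36.9118

36.912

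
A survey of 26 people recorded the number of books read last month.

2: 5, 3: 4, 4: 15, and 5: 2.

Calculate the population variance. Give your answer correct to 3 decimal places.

Values: 2, 3, 4, 5
n = 26, Σfx = 92, mean = 3.5385
Σfx² = 346
Σf(x − x̄)² = Σfx² − (Σfx)²/n = 346 − 92²/26 = 20.4615
Population variance = 20.4615 / 26 = 0.7870

0.787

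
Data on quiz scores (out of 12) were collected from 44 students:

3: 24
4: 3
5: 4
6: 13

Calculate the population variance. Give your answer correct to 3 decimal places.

1.800

Values: 3, 4, 5, 6
n = 44, Σfx = 182, mean = 4.1364
Σfx² = 832
Σf(x − x̄)² = Σfx² − (Σfx)²/n = 832 − 182²/44 = 79.1818
Population variance = 79.1818 / 44 = 1.7996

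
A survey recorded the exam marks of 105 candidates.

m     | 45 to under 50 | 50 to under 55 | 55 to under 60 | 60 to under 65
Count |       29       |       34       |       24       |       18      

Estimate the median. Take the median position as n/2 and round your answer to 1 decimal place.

Cumulative frequencies: 29, 63, 87, 105
n = 105; position = n/2 = 52.5.
This falls in the class 50 to under 55: L = 50, F = 29, f = 34, h = 5.
Median ≈ 50 + ((52.5 − 29) / 34) × 5 = 53.4559

53.5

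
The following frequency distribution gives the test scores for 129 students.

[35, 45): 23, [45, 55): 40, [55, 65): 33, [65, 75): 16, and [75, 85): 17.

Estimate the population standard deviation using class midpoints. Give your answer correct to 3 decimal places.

Midpoints: 40, 50, 60, 70, 80
n = 129, Σfm = 7380, mean = 57.2093
Σfm² = 442800
Σf(m − x̄)² = Σfm² − (Σfm)²/n = 442800 − 7380²/129 = 20595.3488
Population variance = 20595.3488 / 129 = 159.6539
Standard deviation = √159.6539 = 12.6354

12.635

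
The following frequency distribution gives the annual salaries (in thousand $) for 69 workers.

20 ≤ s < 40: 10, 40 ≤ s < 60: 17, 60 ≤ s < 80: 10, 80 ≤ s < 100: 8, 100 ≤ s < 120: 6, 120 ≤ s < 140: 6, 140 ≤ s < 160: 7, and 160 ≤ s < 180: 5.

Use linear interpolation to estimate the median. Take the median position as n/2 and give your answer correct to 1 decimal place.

75.0

Cumulative frequencies: 10, 27, 37, 45, 51, 57, 64, 69
n = 69; position = n/2 = 34.5.
This falls in the class 60 ≤ s < 80: L = 60, F = 27, f = 10, h = 20.
Median ≈ 60 + ((34.5 − 27) / 10) × 20 = 75.0000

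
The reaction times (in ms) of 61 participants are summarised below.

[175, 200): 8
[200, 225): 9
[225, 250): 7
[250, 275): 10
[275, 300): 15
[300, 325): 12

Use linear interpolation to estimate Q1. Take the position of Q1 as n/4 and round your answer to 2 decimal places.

Cumulative frequencies: 8, 17, 24, 34, 49, 61
n = 61; position = n/4 = 15.25.
This falls in the class [200, 225): L = 200, F = 8, f = 9, h = 25.
Lower quartile ≈ 200 + ((15.25 − 8) / 9) × 25 = 220.1389

220.14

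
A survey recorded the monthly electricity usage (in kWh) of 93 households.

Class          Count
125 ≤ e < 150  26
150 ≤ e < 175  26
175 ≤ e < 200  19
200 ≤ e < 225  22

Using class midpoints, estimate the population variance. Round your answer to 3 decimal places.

794.890

Midpoints: 137.5, 162.5, 187.5, 212.5
n = 93, Σfm = 16037.5, mean = 172.4462
Σfm² = 2839531.25
Σf(m − x̄)² = Σfm² − (Σfm)²/n = 2839531.25 − 16037.5²/93 = 73924.7312
Population variance = 73924.7312 / 93 = 794.8896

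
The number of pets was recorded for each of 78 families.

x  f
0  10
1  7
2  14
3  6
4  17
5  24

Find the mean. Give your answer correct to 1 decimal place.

3.1

Values: 0, 1, 2, 3, 4, 5
Σfx = 10×0 + 7×1 + 14×2 + 6×3 + 17×4 + 24×5 = 241
n = Σf = 78
Mean = 241 / 78 = 3.0897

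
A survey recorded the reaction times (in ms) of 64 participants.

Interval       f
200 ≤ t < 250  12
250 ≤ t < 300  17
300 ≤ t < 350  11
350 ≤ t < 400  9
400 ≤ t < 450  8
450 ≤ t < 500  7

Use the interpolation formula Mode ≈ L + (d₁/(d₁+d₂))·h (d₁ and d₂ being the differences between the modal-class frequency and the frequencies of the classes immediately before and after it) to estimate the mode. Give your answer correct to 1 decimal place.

272.7

Modal class: 250 ≤ t < 300 (highest frequency 17).
d₁ = 17 − 12 = 5, d₂ = 17 − 11 = 6
Mode ≈ 250 + (5/(5+6)) × 50 = 250 + 22.7273 = 272.7273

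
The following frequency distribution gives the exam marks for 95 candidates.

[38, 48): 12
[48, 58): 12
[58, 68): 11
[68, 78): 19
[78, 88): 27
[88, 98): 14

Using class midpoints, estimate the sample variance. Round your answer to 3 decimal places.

Midpoints: 43, 53, 63, 73, 83, 93
n = 95, Σfm = 6775, mean = 71.3158
Σfm² = 507895
Σf(m − x̄)² = Σfm² − (Σfm)²/n = 507895 − 6775²/95 = 24730.5263
Sample variance = 24730.5263 / 94 = 263.0907

263.091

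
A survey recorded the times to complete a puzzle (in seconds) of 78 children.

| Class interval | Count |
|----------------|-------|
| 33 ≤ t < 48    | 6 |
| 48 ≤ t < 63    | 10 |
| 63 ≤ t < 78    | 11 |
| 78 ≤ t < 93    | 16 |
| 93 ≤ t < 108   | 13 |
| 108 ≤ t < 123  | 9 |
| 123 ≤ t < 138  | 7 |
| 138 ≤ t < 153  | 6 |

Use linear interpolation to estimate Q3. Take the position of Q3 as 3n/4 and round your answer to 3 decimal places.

112.167

Cumulative frequencies: 6, 16, 27, 43, 56, 65, 72, 78
n = 78; position = 3n/4 = 58.5.
This falls in the class 108 ≤ t < 123: L = 108, F = 56, f = 9, h = 15.
Upper quartile ≈ 108 + ((58.5 − 56) / 9) × 15 = 112.1667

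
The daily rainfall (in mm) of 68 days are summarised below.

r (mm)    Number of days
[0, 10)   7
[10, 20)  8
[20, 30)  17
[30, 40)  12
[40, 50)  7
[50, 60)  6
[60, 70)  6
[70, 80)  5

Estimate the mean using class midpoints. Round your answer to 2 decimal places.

Midpoints: 5, 15, 25, 35, 45, 55, 65, 75
Σfm = 7×5 + 8×15 + 17×25 + 12×35 + 7×45 + 6×55 + 6×65 + 5×75 = 2410
n = Σf = 68
Mean = 2410 / 68 = 35.4412

35.44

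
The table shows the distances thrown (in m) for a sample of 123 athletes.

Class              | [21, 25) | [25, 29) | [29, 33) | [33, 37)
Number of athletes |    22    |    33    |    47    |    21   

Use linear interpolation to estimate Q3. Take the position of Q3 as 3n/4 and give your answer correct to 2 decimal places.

Cumulative frequencies: 22, 55, 102, 123
n = 123; position = 3n/4 = 92.25.
This falls in the class [29, 33): L = 29, F = 55, f = 47, h = 4.
Upper quartile ≈ 29 + ((92.25 − 55) / 47) × 4 = 32.1702

32.17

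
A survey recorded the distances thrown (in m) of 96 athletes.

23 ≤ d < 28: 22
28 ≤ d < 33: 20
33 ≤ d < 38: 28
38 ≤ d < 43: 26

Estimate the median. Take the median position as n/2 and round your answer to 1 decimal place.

34.1

Cumulative frequencies: 22, 42, 70, 96
n = 96; position = n/2 = 48.
This falls in the class 33 ≤ d < 38: L = 33, F = 42, f = 28, h = 5.
Median ≈ 33 + ((48 − 42) / 28) × 5 = 34.0714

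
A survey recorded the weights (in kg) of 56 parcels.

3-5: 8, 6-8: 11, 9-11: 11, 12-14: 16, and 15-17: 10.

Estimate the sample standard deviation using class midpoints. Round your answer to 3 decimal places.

Midpoints: 4, 7, 10, 13, 16
n = 56, Σfm = 587, mean = 10.4821
Σfm² = 7031
Σf(m − x̄)² = Σfm² − (Σfm)²/n = 7031 − 587²/56 = 877.9821
Sample variance = 877.9821 / 55 = 15.9633
Standard deviation = √15.9633 = 3.9954

3.995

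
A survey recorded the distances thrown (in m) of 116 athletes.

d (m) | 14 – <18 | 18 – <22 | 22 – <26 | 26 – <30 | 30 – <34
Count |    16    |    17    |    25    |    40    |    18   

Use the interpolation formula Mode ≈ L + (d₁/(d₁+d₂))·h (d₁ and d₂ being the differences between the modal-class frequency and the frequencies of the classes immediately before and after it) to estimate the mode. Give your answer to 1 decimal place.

27.6

Modal class: 26 – <30 (highest frequency 40).
d₁ = 40 − 25 = 15, d₂ = 40 − 18 = 22
Mode ≈ 26 + (15/(15+22)) × 4 = 26 + 1.6216 = 27.6216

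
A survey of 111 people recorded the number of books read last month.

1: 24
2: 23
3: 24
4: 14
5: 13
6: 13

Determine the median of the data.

Cumulative frequencies: 24, 47, 71, 85, 98, 111
n = 111, so the median is the value in position (n+1)/2 = 56.
Position 56 falls at value 3.

3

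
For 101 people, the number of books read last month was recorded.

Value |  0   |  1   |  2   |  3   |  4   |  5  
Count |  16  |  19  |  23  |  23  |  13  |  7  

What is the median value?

2

Cumulative frequencies: 16, 35, 58, 81, 94, 101
n = 101, so the median is the value in position (n+1)/2 = 51.
Position 51 falls at value 2.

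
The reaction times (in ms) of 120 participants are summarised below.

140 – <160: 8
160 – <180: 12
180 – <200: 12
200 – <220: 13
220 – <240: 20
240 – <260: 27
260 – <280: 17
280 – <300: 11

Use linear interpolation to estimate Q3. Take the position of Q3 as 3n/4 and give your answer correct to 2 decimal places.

Cumulative frequencies: 8, 20, 32, 45, 65, 92, 109, 120
n = 120; position = 3n/4 = 90.
This falls in the class 240 – <260: L = 240, F = 65, f = 27, h = 20.
Upper quartile ≈ 240 + ((90 − 65) / 27) × 20 = 258.5185

258.52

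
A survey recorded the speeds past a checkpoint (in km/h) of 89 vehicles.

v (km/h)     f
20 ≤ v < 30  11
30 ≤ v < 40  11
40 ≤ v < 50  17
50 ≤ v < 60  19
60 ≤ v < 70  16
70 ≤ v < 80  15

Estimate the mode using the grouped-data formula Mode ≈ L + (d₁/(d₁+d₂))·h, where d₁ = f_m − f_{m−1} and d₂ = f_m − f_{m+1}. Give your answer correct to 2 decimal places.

54.00

Modal class: 50 ≤ v < 60 (highest frequency 19).
d₁ = 19 − 17 = 2, d₂ = 19 − 16 = 3
Mode ≈ 50 + (2/(2+3)) × 10 = 50 + 4.0000 = 54.0000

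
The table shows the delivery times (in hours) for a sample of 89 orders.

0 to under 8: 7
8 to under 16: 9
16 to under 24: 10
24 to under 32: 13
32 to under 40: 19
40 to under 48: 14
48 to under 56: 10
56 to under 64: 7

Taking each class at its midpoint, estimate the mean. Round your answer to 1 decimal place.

33.0

Midpoints: 4, 12, 20, 28, 36, 44, 52, 60
Σfm = 7×4 + 9×12 + 10×20 + 13×28 + 19×36 + 14×44 + 10×52 + 7×60 = 2940
n = Σf = 89
Mean = 2940 / 89 = 33.0337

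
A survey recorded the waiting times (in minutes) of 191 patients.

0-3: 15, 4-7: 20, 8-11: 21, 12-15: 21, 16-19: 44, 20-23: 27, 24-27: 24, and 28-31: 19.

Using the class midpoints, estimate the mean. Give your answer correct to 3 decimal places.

Midpoints: 1.5, 5.5, 9.5, 13.5, 17.5, 21.5, 25.5, 29.5
Σfm = 15×1.5 + 20×5.5 + 21×9.5 + 21×13.5 + 44×17.5 + 27×21.5 + 24×25.5 + 19×29.5 = 3138.5
n = Σf = 191
Mean = 3138.5 / 191 = 16.4319

16.432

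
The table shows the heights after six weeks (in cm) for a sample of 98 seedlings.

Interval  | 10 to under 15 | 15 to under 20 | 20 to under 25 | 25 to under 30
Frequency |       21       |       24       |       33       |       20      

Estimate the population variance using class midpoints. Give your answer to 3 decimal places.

Midpoints: 12.5, 17.5, 22.5, 27.5
n = 98, Σfm = 1975, mean = 20.1531
Σfm² = 42462.5
Σf(m − x̄)² = Σfm² − (Σfm)²/n = 42462.5 − 1975²/98 = 2660.2041
Population variance = 2660.2041 / 98 = 27.1449

27.145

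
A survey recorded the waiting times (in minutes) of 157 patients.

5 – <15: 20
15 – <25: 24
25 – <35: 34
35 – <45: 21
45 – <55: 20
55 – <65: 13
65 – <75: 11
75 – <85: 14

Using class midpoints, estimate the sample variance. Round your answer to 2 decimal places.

Midpoints: 10, 20, 30, 40, 50, 60, 70, 80
n = 157, Σfm = 6210, mean = 39.5541
Σfm² = 316100
Σf(m − x̄)² = Σfm² − (Σfm)²/n = 316100 − 6210²/157 = 70468.7898
Sample variance = 70468.7898 / 156 = 451.7230

451.72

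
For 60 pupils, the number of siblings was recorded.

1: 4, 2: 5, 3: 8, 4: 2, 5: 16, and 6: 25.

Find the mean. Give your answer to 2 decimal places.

Values: 1, 2, 3, 4, 5, 6
Σfx = 4×1 + 5×2 + 8×3 + 2×4 + 16×5 + 25×6 = 276
n = Σf = 60
Mean = 276 / 60 = 4.6000

4.60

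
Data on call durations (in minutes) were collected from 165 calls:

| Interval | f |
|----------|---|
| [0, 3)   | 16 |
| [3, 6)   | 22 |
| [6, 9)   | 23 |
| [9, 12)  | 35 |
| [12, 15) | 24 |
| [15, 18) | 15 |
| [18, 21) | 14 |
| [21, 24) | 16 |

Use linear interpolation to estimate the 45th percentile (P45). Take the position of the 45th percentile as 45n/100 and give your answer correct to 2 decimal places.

10.14

Cumulative frequencies: 16, 38, 61, 96, 120, 135, 149, 165
n = 165; position = 45n/100 = 74.25.
This falls in the class [9, 12): L = 9, F = 61, f = 35, h = 3.
45th percentile ≈ 9 + ((74.25 − 61) / 35) × 3 = 10.1357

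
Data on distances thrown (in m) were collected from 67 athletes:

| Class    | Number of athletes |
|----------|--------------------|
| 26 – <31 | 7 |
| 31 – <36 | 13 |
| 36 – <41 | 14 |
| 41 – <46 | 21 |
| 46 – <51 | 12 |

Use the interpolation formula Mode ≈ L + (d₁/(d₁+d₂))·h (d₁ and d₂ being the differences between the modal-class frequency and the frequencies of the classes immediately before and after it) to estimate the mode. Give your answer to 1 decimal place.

43.2

Modal class: 41 – <46 (highest frequency 21).
d₁ = 21 − 14 = 7, d₂ = 21 − 12 = 9
Mode ≈ 41 + (7/(7+9)) × 5 = 41 + 2.1875 = 43.1875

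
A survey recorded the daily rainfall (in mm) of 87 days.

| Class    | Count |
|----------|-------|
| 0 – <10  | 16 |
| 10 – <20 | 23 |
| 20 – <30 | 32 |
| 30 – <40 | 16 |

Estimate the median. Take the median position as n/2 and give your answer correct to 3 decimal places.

Cumulative frequencies: 16, 39, 71, 87
n = 87; position = n/2 = 43.5.
This falls in the class 20 – <30: L = 20, F = 39, f = 32, h = 10.
Median ≈ 20 + ((43.5 − 39) / 32) × 10 = 21.4062

21.406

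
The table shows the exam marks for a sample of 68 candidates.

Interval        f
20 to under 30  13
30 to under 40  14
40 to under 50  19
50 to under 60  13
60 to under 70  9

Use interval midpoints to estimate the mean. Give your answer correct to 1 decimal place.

Midpoints: 25, 35, 45, 55, 65
Σfm = 13×25 + 14×35 + 19×45 + 13×55 + 9×65 = 2970
n = Σf = 68
Mean = 2970 / 68 = 43.6765

43.7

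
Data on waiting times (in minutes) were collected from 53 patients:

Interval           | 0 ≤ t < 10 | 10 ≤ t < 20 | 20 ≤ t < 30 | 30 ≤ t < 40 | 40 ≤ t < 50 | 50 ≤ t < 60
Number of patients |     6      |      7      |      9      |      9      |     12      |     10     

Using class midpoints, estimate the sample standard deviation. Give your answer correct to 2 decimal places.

16.49

Midpoints: 5, 15, 25, 35, 45, 55
n = 53, Σfm = 1765, mean = 33.3019
Σfm² = 72925
Σf(m − x̄)² = Σfm² − (Σfm)²/n = 72925 − 1765²/53 = 14147.1698
Sample variance = 14147.1698 / 52 = 272.0610
Standard deviation = √272.0610 = 16.4943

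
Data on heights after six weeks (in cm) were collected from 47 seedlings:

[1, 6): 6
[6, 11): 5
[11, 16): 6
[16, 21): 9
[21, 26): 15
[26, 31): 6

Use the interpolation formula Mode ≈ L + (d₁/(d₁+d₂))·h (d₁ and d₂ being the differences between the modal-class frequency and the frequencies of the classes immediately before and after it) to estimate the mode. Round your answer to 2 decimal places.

23.00

Modal class: [21, 26) (highest frequency 15).
d₁ = 15 − 9 = 6, d₂ = 15 − 6 = 9
Mode ≈ 21 + (6/(6+9)) × 5 = 21 + 2.0000 = 23.0000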